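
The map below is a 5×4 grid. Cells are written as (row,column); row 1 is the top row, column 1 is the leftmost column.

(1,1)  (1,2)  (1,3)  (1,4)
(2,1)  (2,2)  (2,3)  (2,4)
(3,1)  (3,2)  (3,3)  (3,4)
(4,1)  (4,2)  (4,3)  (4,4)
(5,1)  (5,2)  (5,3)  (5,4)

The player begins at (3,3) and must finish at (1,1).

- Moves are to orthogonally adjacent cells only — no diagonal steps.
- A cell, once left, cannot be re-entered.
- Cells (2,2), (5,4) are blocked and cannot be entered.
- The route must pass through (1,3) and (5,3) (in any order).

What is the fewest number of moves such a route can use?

12

Any route passes through (1,3) and (5,3) in some order between (3,3) and (1,1). Summing Manhattan distances along each leg and taking the cheapest ordering ((3,3) → (5,3) → (1,3) → (1,1)) gives a lower bound of 2 + 4 + 2 = 8 moves.
The shortest route satisfying every rule uses 12 moves: (3,3) → (3,2) → (4,2) → (5,2) → (5,3) → (4,3) → (4,4) → (3,4) → (2,4) → (1,4) → (1,3) → (1,2) → (1,1).
The bound of 8 isn't tight here; checking systematically, no route of length 8 through 11 satisfies every constraint (on a 4-connected grid the length of any start-to-goal walk has the same parity as the Manhattan bound, so only lengths 8, 10, 12, … need checking), so 12 is the minimum.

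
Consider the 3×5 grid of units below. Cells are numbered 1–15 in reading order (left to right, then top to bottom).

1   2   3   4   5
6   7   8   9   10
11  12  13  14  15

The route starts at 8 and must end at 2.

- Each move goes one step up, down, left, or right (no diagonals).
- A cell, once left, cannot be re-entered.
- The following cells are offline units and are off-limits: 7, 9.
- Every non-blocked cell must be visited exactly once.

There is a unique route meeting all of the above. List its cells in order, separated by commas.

8, 3, 4, 5, 10, 15, 14, 13, 12, 11, 6, 1, 2

Need to visit all 13 open cells exactly once, starting at 8 and ending at 2.
Cell 10 has only two open neighbours (5 and 15), so the path must pass straight through it: one of those is the cell it's entered from and the other is where it exits.
Route from 8: up 1 to 3, right 2 to 5, down 2 to 15, left 4 to 11, up 2 to 1, right 1 to 2 — 12 moves in all.
Check: all 13 open cells covered.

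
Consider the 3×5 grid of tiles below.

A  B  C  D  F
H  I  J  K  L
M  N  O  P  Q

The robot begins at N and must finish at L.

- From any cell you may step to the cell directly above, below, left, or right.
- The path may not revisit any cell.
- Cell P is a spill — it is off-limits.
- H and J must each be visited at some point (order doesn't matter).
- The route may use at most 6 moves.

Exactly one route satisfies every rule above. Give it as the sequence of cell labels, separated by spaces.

The budget equals the shortest possible length, so every move has to be on a shortest route through the required cells.
Route from N: left 1 to M, up 1 to H, right 4 to L — 6 moves in all.
Check: all required cells visited; 6 ≤ 6 moves.

N M H I J K L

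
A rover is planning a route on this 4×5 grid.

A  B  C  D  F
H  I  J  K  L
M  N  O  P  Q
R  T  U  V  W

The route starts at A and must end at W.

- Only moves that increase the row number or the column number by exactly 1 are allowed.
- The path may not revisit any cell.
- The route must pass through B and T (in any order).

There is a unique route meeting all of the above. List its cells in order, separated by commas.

A, B, I, N, T, U, V, W

Moves only go right or down, so the column and row indices never decrease.
Route from A: right 1 to B, down 3 to T, right 3 to W — 7 moves in all.
Check: all required cells visited.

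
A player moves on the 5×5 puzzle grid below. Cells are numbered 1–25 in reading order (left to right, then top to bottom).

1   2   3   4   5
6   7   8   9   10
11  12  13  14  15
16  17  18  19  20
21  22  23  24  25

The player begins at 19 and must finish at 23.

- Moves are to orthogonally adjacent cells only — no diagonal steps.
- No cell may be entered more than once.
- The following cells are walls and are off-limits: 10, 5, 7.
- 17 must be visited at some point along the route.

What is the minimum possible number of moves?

Any route passes through 17 somewhere between 19 and 23. Summing Manhattan distances along the two legs (19 → 17 → 23) gives a lower bound of 2 + 2 = 4 moves.
A route of 4 moves achieves this: 19 → 18 → 17 → 22 → 23.
Since 4 matches the lower bound, it is optimal.

4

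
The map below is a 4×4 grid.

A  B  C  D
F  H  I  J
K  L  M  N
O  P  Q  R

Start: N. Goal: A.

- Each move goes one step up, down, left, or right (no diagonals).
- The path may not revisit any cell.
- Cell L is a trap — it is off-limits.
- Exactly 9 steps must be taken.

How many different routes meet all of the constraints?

6

Need simple routes of exactly 9 moves from N to A (Manhattan distance 5, so 2 moves are spent on a detour and 2 undoing it).
Enumerating: N J I M Q P O K F A | N R Q M I C B H F A | N R Q M I J D C B A | N R Q P O K F H B A | N M I J D C B H F A | N M Q P O K F H B A.
That gives 6 routes.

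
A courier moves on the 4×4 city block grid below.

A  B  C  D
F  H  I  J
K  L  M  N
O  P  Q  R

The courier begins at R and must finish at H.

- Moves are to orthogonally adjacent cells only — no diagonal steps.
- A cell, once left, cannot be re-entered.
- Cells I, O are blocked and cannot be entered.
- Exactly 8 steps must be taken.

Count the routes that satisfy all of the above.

Need simple routes of exactly 8 moves from R to H (Manhattan distance 4, so 2 moves are spent on a detour and 2 undoing it).
Enumerating: R N J D C B A F H | R N M Q P L K F H | R N M L K F A B H | R Q M L K F A B H | R Q M N J D C B H | R Q P L K F A B H.
That gives 6 routes.

6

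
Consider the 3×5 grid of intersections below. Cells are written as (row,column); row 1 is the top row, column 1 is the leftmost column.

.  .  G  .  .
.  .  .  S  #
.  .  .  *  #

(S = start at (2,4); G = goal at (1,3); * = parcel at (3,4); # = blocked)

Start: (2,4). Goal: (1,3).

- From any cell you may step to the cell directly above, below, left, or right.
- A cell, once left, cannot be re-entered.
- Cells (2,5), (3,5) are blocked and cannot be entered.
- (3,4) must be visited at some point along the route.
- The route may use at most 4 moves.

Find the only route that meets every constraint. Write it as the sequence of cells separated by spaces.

(2,4) (3,4) (3,3) (2,3) (1,3)

The budget equals the shortest possible length, so every move has to be on a shortest route through the required cells.
Route from (2,4): down 1 to (3,4), left 1 to (3,3), up 2 to (1,3) — 4 moves in all.
Check: all required cells visited; 4 ≤ 4 moves.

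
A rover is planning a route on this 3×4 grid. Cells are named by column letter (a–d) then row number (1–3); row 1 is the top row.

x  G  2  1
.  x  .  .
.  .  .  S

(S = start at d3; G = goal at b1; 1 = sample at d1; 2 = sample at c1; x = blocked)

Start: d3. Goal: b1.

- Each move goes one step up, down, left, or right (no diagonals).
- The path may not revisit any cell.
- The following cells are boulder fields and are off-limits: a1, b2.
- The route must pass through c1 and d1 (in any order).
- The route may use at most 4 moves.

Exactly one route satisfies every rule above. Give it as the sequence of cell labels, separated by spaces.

d3 d2 d1 c1 b1

The 4-move cap with required stops at c1, d1 leaves no slack for detours.
Route from d3: 2× up (reaching d1), 2× left (reaching b1) — 4 moves in all.
Check: all required cells visited; 4 ≤ 4 moves.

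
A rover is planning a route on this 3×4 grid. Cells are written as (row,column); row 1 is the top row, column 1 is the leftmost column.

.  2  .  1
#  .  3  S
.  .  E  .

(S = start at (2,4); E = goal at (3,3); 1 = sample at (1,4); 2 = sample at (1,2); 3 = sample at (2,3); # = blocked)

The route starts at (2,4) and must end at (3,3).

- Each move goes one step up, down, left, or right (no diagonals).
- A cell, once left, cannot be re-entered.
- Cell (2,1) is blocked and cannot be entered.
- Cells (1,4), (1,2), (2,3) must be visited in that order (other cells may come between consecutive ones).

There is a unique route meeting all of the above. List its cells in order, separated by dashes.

(2,4) - (1,4) - (1,3) - (1,2) - (2,2) - (2,3) - (3,3)

The waypoints must appear in the order (1,4), (1,2), (2,3), with no cell reused.
Route from (2,4): up to (1,4), 2× left (reaching (1,2)), down to (2,2), right to (2,3), down to (3,3) — 6 moves in all.
Check: order respected (1 at step 1, 2 at step 3, 3 at step 5).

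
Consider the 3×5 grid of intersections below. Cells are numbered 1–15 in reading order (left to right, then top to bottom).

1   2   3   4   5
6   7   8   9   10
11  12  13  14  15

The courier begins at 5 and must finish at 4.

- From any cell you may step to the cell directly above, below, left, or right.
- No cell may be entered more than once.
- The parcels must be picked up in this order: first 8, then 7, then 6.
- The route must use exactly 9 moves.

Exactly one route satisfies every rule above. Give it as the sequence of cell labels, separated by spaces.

The waypoints must appear in the order 8, 7, 6, with no cell reused.
Route from 5: down 1 to 10, left 4 to 6, up 1 to 1, right 3 to 4 — 9 moves in all.
Check: order respected (8 at step 3, 7 at step 4, 6 at step 5); 9 moves as required.

5 10 9 8 7 6 1 2 3 4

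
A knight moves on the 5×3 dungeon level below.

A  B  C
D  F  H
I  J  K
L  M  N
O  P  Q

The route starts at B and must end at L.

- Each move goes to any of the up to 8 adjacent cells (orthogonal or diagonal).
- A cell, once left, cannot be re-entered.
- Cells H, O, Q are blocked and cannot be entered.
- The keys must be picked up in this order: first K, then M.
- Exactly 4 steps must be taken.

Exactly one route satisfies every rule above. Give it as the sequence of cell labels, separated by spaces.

The waypoints must appear in the order K, M, with no cell reused.
Route from B: down to F, down-right to K, down-left to M, left to L — 4 moves in all.
Check: order respected (K at step 2, M at step 3); 4 moves as required.

B F K M L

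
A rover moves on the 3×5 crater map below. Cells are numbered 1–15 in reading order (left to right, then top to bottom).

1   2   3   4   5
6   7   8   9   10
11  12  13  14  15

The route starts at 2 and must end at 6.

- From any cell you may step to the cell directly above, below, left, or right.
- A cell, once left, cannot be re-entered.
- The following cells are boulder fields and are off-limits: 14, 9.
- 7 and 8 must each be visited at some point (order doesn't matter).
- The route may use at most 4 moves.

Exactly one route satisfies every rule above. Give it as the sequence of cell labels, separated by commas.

Any route must reach 7 and 8 and still end at 6 within 4 moves, so the order of the required stops is forced.
Route from 2: right 1 to 3, down 1 to 8, left 2 to 6 — 4 moves in all.
Check: all required cells visited; 4 ≤ 4 moves.

2, 3, 8, 7, 6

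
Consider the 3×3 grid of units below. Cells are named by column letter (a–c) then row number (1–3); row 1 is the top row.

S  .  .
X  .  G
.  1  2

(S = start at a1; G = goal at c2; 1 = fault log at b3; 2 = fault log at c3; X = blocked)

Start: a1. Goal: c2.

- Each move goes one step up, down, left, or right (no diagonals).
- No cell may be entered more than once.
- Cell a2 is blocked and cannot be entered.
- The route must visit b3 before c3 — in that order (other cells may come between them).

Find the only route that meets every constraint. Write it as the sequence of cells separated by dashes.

a1 - b1 - b2 - b3 - c3 - c2

The waypoints must appear in the order b3, c3, with no cell reused.
Route from a1: right to b1, 2× down (reaching b3), right to c3, up to c2 — 5 moves in all.
Check: order respected (1 at step 3, 2 at step 4).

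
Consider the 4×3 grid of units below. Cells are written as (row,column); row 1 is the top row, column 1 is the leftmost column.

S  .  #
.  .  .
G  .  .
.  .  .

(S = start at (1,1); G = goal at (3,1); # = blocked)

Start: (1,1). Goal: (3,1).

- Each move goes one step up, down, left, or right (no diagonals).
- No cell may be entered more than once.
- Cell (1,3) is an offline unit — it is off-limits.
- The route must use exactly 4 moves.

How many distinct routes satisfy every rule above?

3

Need simple routes of exactly 4 moves from (1,1) to (3,1) (Manhattan distance 2, so 1 moves are spent on a detour and 1 undoing it).
Enumerating: (1,1) (2,1) (2,2) (3,2) (3,1) | (1,1) (1,2) (2,2) (3,2) (3,1) | (1,1) (1,2) (2,2) (2,1) (3,1).
That gives 3 routes.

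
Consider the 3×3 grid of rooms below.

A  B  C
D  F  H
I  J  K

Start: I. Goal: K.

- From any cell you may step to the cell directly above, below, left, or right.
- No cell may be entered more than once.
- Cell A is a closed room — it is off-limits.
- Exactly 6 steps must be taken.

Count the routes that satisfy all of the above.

2

Need simple routes of exactly 6 moves from I to K (Manhattan distance 2, so 2 moves are spent on a detour and 2 undoing it).
Enumerating: I D F B C H K | I J F B C H K.
That gives 2 routes.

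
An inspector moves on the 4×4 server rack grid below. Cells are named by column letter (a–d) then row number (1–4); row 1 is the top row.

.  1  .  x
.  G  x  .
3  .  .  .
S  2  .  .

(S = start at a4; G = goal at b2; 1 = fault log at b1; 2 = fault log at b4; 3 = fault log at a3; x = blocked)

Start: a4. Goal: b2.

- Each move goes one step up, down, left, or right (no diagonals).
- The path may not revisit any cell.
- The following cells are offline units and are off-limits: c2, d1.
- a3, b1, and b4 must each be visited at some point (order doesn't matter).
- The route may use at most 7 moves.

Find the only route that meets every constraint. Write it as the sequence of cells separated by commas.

a4, b4, b3, a3, a2, a1, b1, b2

Any route must reach a3, b1, and b4 and still end at b2 within 7 moves, so the order of the required stops is forced.
Route from a4: right to b4, up to b3, left to a3, 2× up (reaching a1), right to b1, down to b2 — 7 moves in all.
Check: all required cells visited; 7 ≤ 7 moves.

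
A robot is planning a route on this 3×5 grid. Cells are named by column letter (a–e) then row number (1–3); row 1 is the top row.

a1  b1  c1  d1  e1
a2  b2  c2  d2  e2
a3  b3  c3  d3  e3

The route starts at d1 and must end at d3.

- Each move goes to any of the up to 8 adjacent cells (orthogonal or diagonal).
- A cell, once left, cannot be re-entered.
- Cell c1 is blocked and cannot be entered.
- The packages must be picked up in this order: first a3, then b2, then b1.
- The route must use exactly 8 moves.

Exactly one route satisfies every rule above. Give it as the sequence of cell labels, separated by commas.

d1, d2, c3, b3, a3, b2, b1, c2, d3

The waypoints must appear in the order a3, b2, b1, with no cell reused.
Route from d1: down to d2, down-left to c3, 2× left (reaching a3), up-right to b2, up to b1, 2× down-right (reaching d3) — 8 moves in all.
Check: order respected (a3 at step 4, b2 at step 5, b1 at step 6); 8 moves as required.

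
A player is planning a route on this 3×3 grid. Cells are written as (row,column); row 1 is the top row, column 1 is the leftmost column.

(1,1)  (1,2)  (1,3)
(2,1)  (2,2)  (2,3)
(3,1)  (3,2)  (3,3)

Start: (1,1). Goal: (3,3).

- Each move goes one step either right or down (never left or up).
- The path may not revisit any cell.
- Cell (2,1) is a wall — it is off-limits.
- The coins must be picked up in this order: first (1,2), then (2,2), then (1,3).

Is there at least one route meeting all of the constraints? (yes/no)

no

(1,3) lies above (2,2), so going from (2,2) to (1,3) would need an upward move — but moves only go right/down, so (2,2) cannot be visited before (1,3).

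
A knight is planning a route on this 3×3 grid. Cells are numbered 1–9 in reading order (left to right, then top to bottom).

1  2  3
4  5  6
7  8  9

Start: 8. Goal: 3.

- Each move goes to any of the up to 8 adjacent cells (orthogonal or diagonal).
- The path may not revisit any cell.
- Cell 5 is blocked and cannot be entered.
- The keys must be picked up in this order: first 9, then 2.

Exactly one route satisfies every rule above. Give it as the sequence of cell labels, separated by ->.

8 -> 9 -> 6 -> 2 -> 3

The waypoints must appear in the order 9, 2, with no cell reused.
Route from 8: right to 9, up to 6, up-left to 2, right to 3 — 4 moves in all.
Check: order respected (9 at step 1, 2 at step 3).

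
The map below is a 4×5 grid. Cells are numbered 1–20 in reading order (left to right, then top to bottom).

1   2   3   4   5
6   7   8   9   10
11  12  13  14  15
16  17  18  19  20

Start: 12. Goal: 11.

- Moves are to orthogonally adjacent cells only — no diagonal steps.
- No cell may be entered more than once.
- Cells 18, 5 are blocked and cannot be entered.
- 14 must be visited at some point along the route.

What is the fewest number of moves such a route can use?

Any route passes through 14 somewhere between 12 and 11. Summing Manhattan distances along the two legs (12 → 14 → 11) gives a lower bound of 2 + 3 = 5 moves.
The shortest route satisfying every rule uses 7 moves: 12 → 13 → 14 → 9 → 8 → 7 → 6 → 11.
The no-revisit rule (legs can't share cells) pushes the minimum above the 5-move bound; an exhaustive check rules out every length from 5 to 6, leaving 7 as the minimum.

7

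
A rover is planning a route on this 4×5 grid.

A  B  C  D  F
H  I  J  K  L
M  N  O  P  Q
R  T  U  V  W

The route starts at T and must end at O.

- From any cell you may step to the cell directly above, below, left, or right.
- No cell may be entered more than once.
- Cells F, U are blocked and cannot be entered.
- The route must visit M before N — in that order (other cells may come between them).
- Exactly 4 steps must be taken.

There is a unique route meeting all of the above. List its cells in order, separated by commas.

T, R, M, N, O

The waypoints must appear in the order M, N, with no cell reused.
Route from T: left 1 to R, up 1 to M, right 2 to O — 4 moves in all.
Check: order respected (M at step 2, N at step 3); 4 moves as required.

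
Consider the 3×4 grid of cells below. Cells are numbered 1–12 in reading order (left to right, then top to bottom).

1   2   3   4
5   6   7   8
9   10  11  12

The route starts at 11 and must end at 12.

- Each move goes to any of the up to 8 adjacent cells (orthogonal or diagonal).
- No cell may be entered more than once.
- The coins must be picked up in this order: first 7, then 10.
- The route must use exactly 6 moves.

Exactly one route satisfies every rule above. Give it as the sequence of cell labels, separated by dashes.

The waypoints must appear in the order 7, 10, with no cell reused.
Route from 11: up to 7, down-left to 10, up to 6, up-right to 3, down-right to 8, down to 12 — 6 moves in all.
Check: order respected (7 at step 1, 10 at step 2); 6 moves as required.

11 - 7 - 10 - 6 - 3 - 8 - 12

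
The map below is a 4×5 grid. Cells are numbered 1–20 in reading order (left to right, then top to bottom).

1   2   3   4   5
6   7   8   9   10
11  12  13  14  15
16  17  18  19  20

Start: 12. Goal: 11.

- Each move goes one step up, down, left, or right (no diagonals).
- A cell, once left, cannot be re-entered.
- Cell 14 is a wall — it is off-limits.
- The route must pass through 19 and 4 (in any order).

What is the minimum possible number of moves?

13

Any route passes through 19 and 4 in some order between 12 and 11. Summing Manhattan distances along each leg and taking the cheapest ordering (12 → 4 → 19 → 11) gives a lower bound of 4 + 3 + 4 = 11 moves.
That bound ignores the blocked cells. Measuring each leg by the fewest moves that actually steer around them (12→4: 4; 4→19: 5; 19→11: 4) raises the lower bound to 13.
A route of 13 moves exists: 12 → 7 → 2 → 3 → 4 → 9 → 10 → 15 → 20 → 19 → 18 → 17 → 16 → 11.
Since 13 matches that lower bound, it is optimal.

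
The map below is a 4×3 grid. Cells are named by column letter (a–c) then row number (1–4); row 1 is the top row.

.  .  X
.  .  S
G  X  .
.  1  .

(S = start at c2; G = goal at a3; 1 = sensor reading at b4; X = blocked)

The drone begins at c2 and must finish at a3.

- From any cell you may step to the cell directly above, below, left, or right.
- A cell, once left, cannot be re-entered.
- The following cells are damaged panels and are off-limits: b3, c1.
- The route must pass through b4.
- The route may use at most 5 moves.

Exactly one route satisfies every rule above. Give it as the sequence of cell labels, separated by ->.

c2 -> c3 -> c4 -> b4 -> a4 -> a3

The 5-move cap with required stops at b4 leaves no slack for detours.
Route from c2: down 2 to c4, left 2 to a4, up 1 to a3 — 5 moves in all.
Check: all required cells visited; 5 ≤ 5 moves.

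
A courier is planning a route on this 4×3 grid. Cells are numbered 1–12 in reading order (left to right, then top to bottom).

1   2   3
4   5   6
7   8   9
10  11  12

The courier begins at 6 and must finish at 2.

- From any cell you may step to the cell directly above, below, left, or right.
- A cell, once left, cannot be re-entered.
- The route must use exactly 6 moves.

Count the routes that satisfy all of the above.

5

Need simple routes of exactly 6 moves from 6 to 2 (Manhattan distance 2, so 2 moves are spent on a detour and 2 undoing it).
Enumerating: 6 9 12 11 8 5 2 | 6 9 8 5 4 1 2 | 6 9 8 7 4 1 2 | 6 9 8 7 4 5 2 | 6 5 8 7 4 1 2.
That gives 5 routes.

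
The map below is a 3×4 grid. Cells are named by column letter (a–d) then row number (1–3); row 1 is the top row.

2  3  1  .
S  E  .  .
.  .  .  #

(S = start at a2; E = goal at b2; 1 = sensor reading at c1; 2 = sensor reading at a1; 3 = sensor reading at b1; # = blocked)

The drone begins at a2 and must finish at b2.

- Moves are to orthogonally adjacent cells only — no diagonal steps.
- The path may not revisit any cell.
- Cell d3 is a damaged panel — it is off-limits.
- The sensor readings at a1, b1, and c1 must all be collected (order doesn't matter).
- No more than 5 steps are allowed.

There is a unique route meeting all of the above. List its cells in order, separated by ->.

The 5-move cap with required stops at a1, b1, c1 leaves no slack for detours.
Route from a2: up to a1, 2× right (reaching c1), down to c2, left to b2 — 5 moves in all.
Check: all required cells visited; 5 ≤ 5 moves.

a2 -> a1 -> b1 -> c1 -> c2 -> b2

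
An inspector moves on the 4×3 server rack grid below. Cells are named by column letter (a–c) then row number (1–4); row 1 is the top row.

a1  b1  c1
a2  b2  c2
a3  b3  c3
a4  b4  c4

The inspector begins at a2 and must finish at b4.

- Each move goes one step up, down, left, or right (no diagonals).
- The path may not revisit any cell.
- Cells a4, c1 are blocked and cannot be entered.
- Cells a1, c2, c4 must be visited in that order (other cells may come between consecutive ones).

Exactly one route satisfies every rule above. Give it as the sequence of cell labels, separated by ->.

a2 -> a1 -> b1 -> b2 -> c2 -> c3 -> c4 -> b4

The waypoints must appear in the order a1, c2, c4, with no cell reused.
Route from a2: up 1 to a1, right 1 to b1, down 1 to b2, right 1 to c2, down 2 to c4, left 1 to b4 — 7 moves in all.
Check: order respected (a1 at step 1, c2 at step 4, c4 at step 6).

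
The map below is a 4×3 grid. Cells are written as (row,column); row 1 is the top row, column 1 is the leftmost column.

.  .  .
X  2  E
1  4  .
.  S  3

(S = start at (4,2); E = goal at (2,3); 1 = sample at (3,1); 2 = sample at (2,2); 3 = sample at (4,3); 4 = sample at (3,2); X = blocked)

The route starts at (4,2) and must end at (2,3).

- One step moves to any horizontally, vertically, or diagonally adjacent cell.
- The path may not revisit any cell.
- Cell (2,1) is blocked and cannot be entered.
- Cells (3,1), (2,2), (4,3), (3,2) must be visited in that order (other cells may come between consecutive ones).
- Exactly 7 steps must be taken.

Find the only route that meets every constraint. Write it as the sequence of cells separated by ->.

(4,2) -> (4,1) -> (3,1) -> (2,2) -> (3,3) -> (4,3) -> (3,2) -> (2,3)

The waypoints must appear in the order (3,1), (2,2), (4,3), (3,2), with no cell reused.
Route from (4,2): left 1 to (4,1), up 1 to (3,1), up-right 1 to (2,2), down-right 1 to (3,3), down 1 to (4,3), up-left 1 to (3,2), up-right 1 to (2,3) — 7 moves in all.
Check: order respected (1 at step 2, 2 at step 3, 3 at step 5, 4 at step 6); 7 moves as required.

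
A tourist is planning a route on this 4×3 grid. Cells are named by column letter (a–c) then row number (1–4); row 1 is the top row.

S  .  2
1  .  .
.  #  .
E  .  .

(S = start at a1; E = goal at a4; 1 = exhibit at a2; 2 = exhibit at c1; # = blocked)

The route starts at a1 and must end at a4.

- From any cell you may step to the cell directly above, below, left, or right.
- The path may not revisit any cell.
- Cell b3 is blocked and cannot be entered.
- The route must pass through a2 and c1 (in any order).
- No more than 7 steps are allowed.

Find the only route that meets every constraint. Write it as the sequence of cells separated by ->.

a1 -> b1 -> c1 -> c2 -> b2 -> a2 -> a3 -> a4

The budget equals the shortest possible length, so every move has to be on a shortest route through the required cells.
Route from a1: right 2 to c1, down 1 to c2, left 2 to a2, down 2 to a4 — 7 moves in all.
Check: all required cells visited; 7 ≤ 7 moves.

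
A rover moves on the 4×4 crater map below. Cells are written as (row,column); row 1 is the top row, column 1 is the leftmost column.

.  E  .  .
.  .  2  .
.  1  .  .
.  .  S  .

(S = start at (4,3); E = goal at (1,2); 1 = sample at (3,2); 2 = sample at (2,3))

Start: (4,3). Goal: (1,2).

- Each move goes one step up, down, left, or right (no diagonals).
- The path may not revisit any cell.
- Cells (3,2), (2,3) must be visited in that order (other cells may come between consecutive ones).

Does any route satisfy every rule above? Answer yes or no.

yes

One route that works: (4,3) → (3,3) → (3,2) → (2,2) → (2,3) → (1,3) → (1,2).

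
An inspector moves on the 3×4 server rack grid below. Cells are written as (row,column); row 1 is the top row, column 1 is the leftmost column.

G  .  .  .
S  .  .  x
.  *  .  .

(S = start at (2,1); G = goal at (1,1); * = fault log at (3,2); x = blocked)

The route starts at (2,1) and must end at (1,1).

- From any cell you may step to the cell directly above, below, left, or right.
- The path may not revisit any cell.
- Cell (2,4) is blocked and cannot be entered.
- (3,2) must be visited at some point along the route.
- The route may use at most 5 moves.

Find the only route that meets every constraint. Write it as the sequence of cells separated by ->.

Any route must reach (3,2) and still end at (1,1) within 5 moves, so the order of the required stops is forced.
Route from (2,1): down to (3,1), right to (3,2), 2× up (reaching (1,2)), left to (1,1) — 5 moves in all.
Check: all required cells visited; 5 ≤ 5 moves.

(2,1) -> (3,1) -> (3,2) -> (2,2) -> (1,2) -> (1,1)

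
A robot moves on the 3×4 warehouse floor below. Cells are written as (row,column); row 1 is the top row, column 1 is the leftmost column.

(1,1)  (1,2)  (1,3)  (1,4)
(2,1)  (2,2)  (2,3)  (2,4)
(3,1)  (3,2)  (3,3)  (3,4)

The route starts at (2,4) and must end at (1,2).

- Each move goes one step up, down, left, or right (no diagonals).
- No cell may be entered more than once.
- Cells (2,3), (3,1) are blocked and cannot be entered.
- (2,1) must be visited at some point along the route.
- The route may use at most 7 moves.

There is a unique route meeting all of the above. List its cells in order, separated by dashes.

Any route must reach (2,1) and still end at (1,2) within 7 moves, so the order of the required stops is forced.
Route from (2,4): down 1 to (3,4), left 2 to (3,2), up 1 to (2,2), left 1 to (2,1), up 1 to (1,1), right 1 to (1,2) — 7 moves in all.
Check: all required cells visited; 7 ≤ 7 moves.

(2,4) - (3,4) - (3,3) - (3,2) - (2,2) - (2,1) - (1,1) - (1,2)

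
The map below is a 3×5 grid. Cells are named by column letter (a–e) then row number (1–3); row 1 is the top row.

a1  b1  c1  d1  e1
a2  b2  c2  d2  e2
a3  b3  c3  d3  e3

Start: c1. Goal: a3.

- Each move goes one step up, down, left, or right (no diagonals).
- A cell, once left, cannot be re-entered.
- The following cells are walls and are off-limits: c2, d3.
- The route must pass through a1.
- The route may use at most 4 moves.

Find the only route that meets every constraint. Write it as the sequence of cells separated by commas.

The 4-move cap with required stops at a1 leaves no slack for detours.
Route from c1: 2× left (reaching a1), 2× down (reaching a3) — 4 moves in all.
Check: all required cells visited; 4 ≤ 4 moves.

c1, b1, a1, a2, a3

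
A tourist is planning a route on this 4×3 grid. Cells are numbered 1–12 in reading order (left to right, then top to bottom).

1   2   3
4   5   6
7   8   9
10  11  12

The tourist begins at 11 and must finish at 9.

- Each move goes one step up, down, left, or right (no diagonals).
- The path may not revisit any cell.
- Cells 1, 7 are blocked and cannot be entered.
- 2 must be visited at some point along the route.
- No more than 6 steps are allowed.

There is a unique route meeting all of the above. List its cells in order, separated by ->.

11 -> 8 -> 5 -> 2 -> 3 -> 6 -> 9

The budget equals the shortest possible length, so every move has to be on a shortest route through the required cells.
Route from 11: 3× up (reaching 2), right to 3, 2× down (reaching 9) — 6 moves in all.
Check: all required cells visited; 6 ≤ 6 moves.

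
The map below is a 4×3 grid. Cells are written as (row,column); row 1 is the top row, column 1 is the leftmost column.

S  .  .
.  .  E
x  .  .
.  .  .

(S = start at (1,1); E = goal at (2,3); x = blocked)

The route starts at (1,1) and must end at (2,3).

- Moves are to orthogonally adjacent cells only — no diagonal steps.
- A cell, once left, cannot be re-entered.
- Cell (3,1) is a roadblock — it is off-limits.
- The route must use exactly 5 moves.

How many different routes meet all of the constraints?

3

Need simple routes of exactly 5 moves from (1,1) to (2,3) (Manhattan distance 3, so 1 moves are spent on a detour and 1 undoing it).
Enumerating: (1,1) (2,1) (2,2) (1,2) (1,3) (2,3) | (1,1) (2,1) (2,2) (3,2) (3,3) (2,3) | (1,1) (1,2) (2,2) (3,2) (3,3) (2,3).
That gives 3 routes.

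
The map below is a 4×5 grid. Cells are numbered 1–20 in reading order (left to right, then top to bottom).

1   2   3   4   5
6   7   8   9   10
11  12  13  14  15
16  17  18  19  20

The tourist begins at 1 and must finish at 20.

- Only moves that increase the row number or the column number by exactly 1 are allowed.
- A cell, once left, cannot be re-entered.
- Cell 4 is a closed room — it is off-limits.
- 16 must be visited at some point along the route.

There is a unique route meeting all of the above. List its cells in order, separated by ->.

1 -> 6 -> 11 -> 16 -> 17 -> 18 -> 19 -> 20

Moves only go right or down, so the column and row indices never decrease.
Route from 1: down 3 to 16, right 4 to 20 — 7 moves in all.
Check: all required cells visited.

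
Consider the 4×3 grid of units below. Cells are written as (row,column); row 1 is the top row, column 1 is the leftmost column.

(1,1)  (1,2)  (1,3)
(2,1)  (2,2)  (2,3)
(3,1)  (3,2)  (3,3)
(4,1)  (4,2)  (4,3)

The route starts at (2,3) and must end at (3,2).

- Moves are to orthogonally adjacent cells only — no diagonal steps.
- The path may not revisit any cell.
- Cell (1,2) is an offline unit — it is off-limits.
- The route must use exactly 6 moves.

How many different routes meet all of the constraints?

Need simple routes of exactly 6 moves from (2,3) to (3,2) (Manhattan distance 2, so 2 moves are spent on a detour and 2 undoing it).
Enumerating: (2,3) (3,3) (4,3) (4,2) (4,1) (3,1) (3,2) | (2,3) (2,2) (2,1) (3,1) (4,1) (4,2) (3,2).
That gives 2 routes.

2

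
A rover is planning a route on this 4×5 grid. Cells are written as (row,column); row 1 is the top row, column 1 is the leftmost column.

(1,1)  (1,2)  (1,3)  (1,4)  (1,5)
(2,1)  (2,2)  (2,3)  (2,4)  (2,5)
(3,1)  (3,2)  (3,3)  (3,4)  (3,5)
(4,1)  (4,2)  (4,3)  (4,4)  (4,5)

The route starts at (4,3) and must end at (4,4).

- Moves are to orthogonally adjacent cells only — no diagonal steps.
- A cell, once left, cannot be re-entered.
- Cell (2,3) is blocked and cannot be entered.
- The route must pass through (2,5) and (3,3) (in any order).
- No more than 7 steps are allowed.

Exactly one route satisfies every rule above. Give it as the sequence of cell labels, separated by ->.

(4,3) -> (3,3) -> (3,4) -> (2,4) -> (2,5) -> (3,5) -> (4,5) -> (4,4)

Any route must reach (2,5) and (3,3) and still end at (4,4) within 7 moves, so the order of the required stops is forced.
Route from (4,3): up 1 to (3,3), right 1 to (3,4), up 1 to (2,4), right 1 to (2,5), down 2 to (4,5), left 1 to (4,4) — 7 moves in all.
Check: all required cells visited; 7 ≤ 7 moves.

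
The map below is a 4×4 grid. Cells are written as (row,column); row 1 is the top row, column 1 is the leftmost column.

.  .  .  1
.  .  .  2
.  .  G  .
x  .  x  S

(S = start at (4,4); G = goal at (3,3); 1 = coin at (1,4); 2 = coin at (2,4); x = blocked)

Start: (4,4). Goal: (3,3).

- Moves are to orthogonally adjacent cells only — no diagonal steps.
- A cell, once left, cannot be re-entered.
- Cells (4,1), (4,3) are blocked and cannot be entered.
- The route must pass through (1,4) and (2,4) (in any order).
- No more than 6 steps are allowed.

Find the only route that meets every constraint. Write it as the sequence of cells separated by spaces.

The 6-move cap with required stops at (1,4), (2,4) leaves no slack for detours.
Route from (4,4): up 3 to (1,4), left 1 to (1,3), down 2 to (3,3) — 6 moves in all.
Check: all required cells visited; 6 ≤ 6 moves.

(4,4) (3,4) (2,4) (1,4) (1,3) (2,3) (3,3)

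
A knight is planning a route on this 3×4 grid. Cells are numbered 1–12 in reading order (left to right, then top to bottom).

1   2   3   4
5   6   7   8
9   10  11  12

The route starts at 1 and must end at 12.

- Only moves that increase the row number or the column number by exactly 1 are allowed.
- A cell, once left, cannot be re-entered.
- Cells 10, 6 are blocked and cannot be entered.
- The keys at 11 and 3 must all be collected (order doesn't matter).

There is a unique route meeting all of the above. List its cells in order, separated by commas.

1, 2, 3, 7, 11, 12

Moves only go right or down, so the column and row indices never decrease.
Route from 1: right 2 to 3, down 2 to 11, right 1 to 12 — 5 moves in all.
Check: all required cells visited.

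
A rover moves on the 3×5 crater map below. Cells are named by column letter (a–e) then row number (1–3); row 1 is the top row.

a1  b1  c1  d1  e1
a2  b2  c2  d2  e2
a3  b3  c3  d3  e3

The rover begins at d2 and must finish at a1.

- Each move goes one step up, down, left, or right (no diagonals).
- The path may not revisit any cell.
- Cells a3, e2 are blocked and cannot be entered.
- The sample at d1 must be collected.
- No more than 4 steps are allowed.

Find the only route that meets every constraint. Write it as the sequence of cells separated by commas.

Any route must reach d1 and still end at a1 within 4 moves, so the order of the required stops is forced.
Route from d2: up 1 to d1, left 3 to a1 — 4 moves in all.
Check: all required cells visited; 4 ≤ 4 moves.

d2, d1, c1, b1, a1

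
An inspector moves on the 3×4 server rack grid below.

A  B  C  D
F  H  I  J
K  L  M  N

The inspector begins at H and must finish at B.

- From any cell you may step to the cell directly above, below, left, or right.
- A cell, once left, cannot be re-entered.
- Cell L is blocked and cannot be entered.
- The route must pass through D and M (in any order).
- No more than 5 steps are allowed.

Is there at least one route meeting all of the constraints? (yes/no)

no

Even ignoring the no-revisit rule, getting from H to B, taking the cheapest ordering H → M → D → B needs at least 2 + 3 + 2 = 7 moves (Manhattan distance per leg), which exceeds the 5-move limit.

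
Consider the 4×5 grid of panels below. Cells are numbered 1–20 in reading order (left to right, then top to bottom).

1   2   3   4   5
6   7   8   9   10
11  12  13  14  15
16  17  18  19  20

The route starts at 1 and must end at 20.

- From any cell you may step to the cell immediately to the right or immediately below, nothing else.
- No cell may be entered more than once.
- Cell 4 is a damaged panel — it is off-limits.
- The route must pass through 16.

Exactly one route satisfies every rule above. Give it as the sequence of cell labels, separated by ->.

1 -> 6 -> 11 -> 16 -> 17 -> 18 -> 19 -> 20

Moves only go right or down, so the column and row indices never decrease.
Route from 1: 3× down (reaching 16), 4× right (reaching 20) — 7 moves in all.
Check: all required cells visited.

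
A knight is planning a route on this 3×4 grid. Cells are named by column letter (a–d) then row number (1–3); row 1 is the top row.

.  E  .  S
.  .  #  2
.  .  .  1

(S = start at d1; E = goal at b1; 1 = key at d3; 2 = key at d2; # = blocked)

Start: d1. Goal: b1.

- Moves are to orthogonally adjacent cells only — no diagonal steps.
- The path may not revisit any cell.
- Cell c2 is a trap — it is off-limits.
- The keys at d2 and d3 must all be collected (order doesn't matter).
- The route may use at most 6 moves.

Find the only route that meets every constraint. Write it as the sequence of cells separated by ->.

d1 -> d2 -> d3 -> c3 -> b3 -> b2 -> b1

The budget equals the shortest possible length, so every move has to be on a shortest route through the required cells.
Route from d1: down 2 to d3, left 2 to b3, up 2 to b1 — 6 moves in all.
Check: all required cells visited; 6 ≤ 6 moves.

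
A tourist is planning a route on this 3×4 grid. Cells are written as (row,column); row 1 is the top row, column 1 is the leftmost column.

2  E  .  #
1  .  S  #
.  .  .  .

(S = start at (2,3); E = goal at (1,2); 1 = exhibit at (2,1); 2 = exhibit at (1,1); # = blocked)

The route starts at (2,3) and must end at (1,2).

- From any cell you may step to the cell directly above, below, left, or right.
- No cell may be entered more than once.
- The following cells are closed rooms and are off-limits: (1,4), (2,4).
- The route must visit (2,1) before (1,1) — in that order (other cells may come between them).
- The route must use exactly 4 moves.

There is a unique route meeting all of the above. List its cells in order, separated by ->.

(2,3) -> (2,2) -> (2,1) -> (1,1) -> (1,2)

The waypoints must appear in the order (2,1), (1,1), with no cell reused.
Route from (2,3): 2× left (reaching (2,1)), up to (1,1), right to (1,2) — 4 moves in all.
Check: order respected (1 at step 2, 2 at step 3); 4 moves as required.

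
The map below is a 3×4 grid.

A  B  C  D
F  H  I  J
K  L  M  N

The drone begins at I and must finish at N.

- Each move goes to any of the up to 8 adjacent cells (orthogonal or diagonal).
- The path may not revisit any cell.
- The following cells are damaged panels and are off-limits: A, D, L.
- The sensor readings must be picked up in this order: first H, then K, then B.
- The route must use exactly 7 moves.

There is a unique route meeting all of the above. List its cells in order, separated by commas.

I, H, K, F, B, C, J, N

The waypoints must appear in the order H, K, B, with no cell reused.
Route from I: left 1 to H, down-left 1 to K, up 1 to F, up-right 1 to B, right 1 to C, down-right 1 to J, down 1 to N — 7 moves in all.
Check: order respected (H at step 1, K at step 2, B at step 4); 7 moves as required.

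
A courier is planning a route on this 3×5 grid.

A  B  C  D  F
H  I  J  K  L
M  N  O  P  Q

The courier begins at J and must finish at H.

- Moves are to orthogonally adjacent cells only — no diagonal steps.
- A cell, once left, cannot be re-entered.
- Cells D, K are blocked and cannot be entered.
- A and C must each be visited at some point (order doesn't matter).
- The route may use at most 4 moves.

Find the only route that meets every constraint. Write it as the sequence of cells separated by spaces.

J C B A H

The budget equals the shortest possible length, so every move has to be on a shortest route through the required cells.
Route from J: up 1 to C, left 2 to A, down 1 to H — 4 moves in all.
Check: all required cells visited; 4 ≤ 4 moves.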